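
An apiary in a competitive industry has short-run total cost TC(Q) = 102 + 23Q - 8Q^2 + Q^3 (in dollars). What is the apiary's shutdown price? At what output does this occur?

$7 per unit, at Q = 4

Short-run supply begins at min AVC. From VC = 23Q - 8Q^2 + Q^3, AVC = 23 - 8Q + Q^2.
At the minimum of AVC, MC = AVC. MC = 23 - 16Q + 3Q^2; setting MC = AVC gives 2Q^2 - 8Q = 0, so Q = 4. min AVC = 7.
The firm shuts down for any P below $7.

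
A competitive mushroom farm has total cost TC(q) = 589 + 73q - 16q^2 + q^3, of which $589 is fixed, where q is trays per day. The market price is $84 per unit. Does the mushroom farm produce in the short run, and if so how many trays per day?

Produce at q = 11

Strip out fixed cost: VC = 73q - 16q^2 + q^3. Then AVC = 73 - 16q + q^2 and MC = 73 - 32q + 3q^2.
AVC hits its minimum where MC = AVC, at q = 8, giving min AVC = 73 - 16·8 + 8^2 = $9.
Because $84 ≥ $9, revenue can cover variable cost; the firm operates.
P = MC gives -11 - 32q + 3q^2 = 0, with roots -1/3 and 11. Take the larger (rising MC): q* = 11.
Check: AVC at q = 11 is $18 ≤ P, so revenue covers variable cost.
Profit = P·q − TC = 84·11 − 787 = $137.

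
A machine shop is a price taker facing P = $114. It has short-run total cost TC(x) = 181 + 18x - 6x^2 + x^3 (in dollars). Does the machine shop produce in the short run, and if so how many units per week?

Produce at x = 8

Strip out fixed cost: VC = 18x - 6x^2 + x^3. Then AVC = 18 - 6x + x^2 and MC = 18 - 12x + 3x^2.
The AVC parabola has its vertex at x = 6/2 = 3, where AVC = 18 - 6·3 + 3^2 = $9.
Because $114 ≥ $9, revenue can cover variable cost; the firm operates.
Set P = MC: 114 = 18 - 12x + 3x^2 → -96 - 12x + 3x^2 = 0. The roots are x = -4 and x = 8; the profit-maximizing output is on the rising part of MC, so x* = 8.
Check: AVC at x = 8 is $34 ≤ P, so revenue covers variable cost.
Profit = P·x − TC = 114·8 − 453 = $459.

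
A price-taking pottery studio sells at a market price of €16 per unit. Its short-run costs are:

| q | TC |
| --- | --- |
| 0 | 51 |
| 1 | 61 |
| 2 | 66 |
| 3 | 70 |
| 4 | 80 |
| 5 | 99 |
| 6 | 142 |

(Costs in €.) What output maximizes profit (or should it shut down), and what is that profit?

Compute π = P·q − TC at each output: q=0: -51; q=1: -45; q=2: -34; q=3: -22; q=4: -16; q=5: -19; q=6: -46.
Profit is maximized at q = 4. AVC there is 29/4 = €7.25 ≤ P, so producing beats shutting down (which would give -€51).

q = 4; profit = -€16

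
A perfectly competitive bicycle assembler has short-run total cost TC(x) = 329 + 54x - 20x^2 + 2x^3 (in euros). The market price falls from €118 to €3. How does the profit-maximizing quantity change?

AVC = 54 - 20x + 2x^2, minimized at x = 5 where min AVC = €4. MC = 54 - 40x + 6x^2.
With P = €118 above the shutdown price, P = MC gives x = 8.
At P = €3 < min AVC = €4, price no longer covers variable cost at any output, so the firm shuts down: x = 0.

Output falls from 8 to 0 (the firm shuts down)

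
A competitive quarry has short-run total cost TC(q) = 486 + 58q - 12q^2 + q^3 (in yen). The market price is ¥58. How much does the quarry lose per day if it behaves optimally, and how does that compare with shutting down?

AVC = 58 - 12q + q^2; min AVC = ¥22 at q = 6. Since P = ¥58 ≥ min AVC, the firm produces.
MC = 58 - 24q + 3q^2. Setting P = MC and taking the root on the rising branch gives q* = 8.
TR = 58·8 = 464. TC = 486 + 208 = 694. Profit = 464 − 694 = -¥230.
That loss of ¥230 beats the ¥486 the firm would lose by shutting down; producing recovers ¥256 of fixed cost.

Profit = -¥230 at q = 8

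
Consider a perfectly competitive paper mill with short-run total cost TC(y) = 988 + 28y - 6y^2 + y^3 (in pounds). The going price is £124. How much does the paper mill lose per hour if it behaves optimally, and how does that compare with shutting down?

Profit = -£348 at y = 8

AVC = 28 - 6y + y^2; min AVC = £19 at y = 3. Since P = £124 ≥ min AVC, the firm produces.
MC = 28 - 12y + 3y^2. Setting P = MC and taking the root on the rising branch gives y* = 8.
TR = 124·8 = 992. TC = 988 + 352 = 1340. Profit = 992 − 1340 = -£348.
Shutting down would mean losing the fixed cost of £988, so operating at a loss of £348 is better by £640.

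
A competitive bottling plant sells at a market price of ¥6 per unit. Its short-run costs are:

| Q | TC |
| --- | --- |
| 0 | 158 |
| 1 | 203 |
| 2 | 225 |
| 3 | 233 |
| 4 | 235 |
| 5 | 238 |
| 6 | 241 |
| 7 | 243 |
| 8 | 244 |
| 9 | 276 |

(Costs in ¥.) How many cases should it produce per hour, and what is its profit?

Q = 0 (shut down); profit = -¥158

Tabulate TR − TC: Q=0: -158; Q=1: -197; Q=2: -213; Q=3: -215; Q=4: -211; Q=5: -208; Q=6: -205; Q=7: -201; Q=8: -196; Q=9: -222.
Profit is highest at Q = 0. Equivalently, the lowest AVC in the table is 86/8 ≈ ¥10.75 at Q = 8, and P = ¥6 falls below it — price never covers variable cost, so the firm shuts down and loses only its fixed cost.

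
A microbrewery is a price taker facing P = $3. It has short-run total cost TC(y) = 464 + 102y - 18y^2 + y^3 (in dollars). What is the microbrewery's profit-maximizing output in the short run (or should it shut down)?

Strip out fixed cost: VC = 102y - 18y^2 + y^3. Then AVC = 102 - 18y + y^2 and MC = 102 - 36y + 3y^2.
AVC is minimized where dAVC/dy = -18 + 2y = 0, at y = 9; min AVC = 102 - 18·9 + 9^2 = $21.
P = $3 lies below min AVC = $21; no output level covers variable cost.
Best response: produce nothing and absorb the $464 fixed cost.

Shut down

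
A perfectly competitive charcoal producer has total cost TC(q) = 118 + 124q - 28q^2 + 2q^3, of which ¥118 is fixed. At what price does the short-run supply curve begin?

¥26 per unit

The shutdown price is the minimum of AVC. VC = 124q - 28q^2 + 2q^3, so AVC = 124 - 28q + 2q^2.
dAVC/dq = -28 + 4q = 0 gives q = 7. min AVC = 124 - 28·7 + 2·7^2 = 26.
For P < ¥26 the firm produces nothing.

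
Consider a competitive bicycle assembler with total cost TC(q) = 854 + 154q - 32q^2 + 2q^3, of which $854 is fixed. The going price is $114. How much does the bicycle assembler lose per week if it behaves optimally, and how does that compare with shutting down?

Profit = -$54 at q = 10

AVC = 154 - 32q + 2q^2 has its minimum $26 at q = 8; price $114 clears that bar, so the firm operates.
MC = 154 - 64q + 6q^2. Setting P = MC and taking the root on the rising branch gives q* = 10.
TR = 114·10 = 1140. TC = 854 + 340 = 1194. Profit = 1140 − 1194 = -$54.
That loss of $54 beats the $854 the firm would lose by shutting down; producing recovers $800 of fixed cost.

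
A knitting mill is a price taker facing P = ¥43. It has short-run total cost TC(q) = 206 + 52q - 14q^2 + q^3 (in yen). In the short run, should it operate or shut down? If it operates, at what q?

From TC, MC = TC'(q) = 52 - 28q + 3q^2 and AVC = VC/q = 52 - 14q + q^2.
AVC hits its minimum where MC = AVC, at q = 7, giving min AVC = 52 - 14·7 + 7^2 = ¥3.
P = ¥43 exceeds min AVC = ¥3, so the firm stays open.
Set P = MC: 43 = 52 - 28q + 3q^2 → 9 - 28q + 3q^2 = 0. The roots are q = 1/3 and q = 9; the profit-maximizing output is on the rising part of MC, so q* = 9.
Check: AVC at q = 9 is ¥7 ≤ P, so revenue covers variable cost.
Profit = P·q − TC = 43·9 − 269 = ¥118.

Produce at q = 9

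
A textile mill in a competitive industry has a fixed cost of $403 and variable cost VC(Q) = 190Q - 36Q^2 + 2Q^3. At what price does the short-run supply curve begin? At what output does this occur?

The shutdown price is the minimum of AVC. VC = 190Q - 36Q^2 + 2Q^3, so AVC = 190 - 36Q + 2Q^2.
At the minimum of AVC, MC = AVC. MC = 190 - 72Q + 6Q^2; setting MC = AVC gives 4Q^2 - 36Q = 0, so Q = 9. min AVC = 28.
For P < $28 the firm produces nothing.

$28 per unit, at Q = 9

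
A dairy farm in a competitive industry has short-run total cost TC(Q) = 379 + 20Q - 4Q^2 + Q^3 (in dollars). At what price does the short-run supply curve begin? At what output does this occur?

The firm shuts down when price falls below the minimum of average variable cost. AVC = VC/Q = 20 - 4Q + Q^2.
At the minimum of AVC, MC = AVC. MC = 20 - 8Q + 3Q^2; setting MC = AVC gives 2Q^2 - 4Q = 0, so Q = 2. min AVC = 16.
For P < $16 the firm produces nothing.

$16 per unit, at Q = 2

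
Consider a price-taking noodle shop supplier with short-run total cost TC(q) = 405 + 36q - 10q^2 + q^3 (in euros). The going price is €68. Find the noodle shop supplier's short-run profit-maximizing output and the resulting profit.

AVC = 36 - 10q + q^2; min AVC = €11 at q = 5. Since P = €68 ≥ min AVC, the firm produces.
With MC = 36 - 20q + 3q^2, P = MC on the upward-sloping part at q* = 8.
TR = 68·8 = 544. TC = 405 + 160 = 565. Profit = 544 − 565 = -€21.
Shutting down would mean losing the fixed cost of €405, so operating at a loss of €21 is better by €384.

Profit = -€21 at q = 8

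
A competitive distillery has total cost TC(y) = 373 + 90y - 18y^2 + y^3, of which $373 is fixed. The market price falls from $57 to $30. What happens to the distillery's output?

AVC = 90 - 18y + y^2, minimized at y = 9 where min AVC = $9. MC = 90 - 36y + 3y^2.
With P = $57 above the shutdown price, P = MC gives y = 11.
At P = $30 ≥ min AVC, set P = MC: y = 10. The firm stays open but cuts output.

Output falls from 11 to 10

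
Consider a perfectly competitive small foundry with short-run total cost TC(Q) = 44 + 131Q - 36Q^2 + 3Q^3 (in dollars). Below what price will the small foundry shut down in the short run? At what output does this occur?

Short-run supply begins at min AVC. From VC = 131Q - 36Q^2 + 3Q^3, AVC = 131 - 36Q + 3Q^2.
dAVC/dQ = -36 + 6Q = 0 gives Q = 6. min AVC = 131 - 36·6 + 3·6^2 = 23.
The firm shuts down for any P below $23.

$23 per unit, at Q = 6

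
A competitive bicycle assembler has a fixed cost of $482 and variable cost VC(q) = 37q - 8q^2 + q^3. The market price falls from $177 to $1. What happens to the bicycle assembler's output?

Output falls from 10 to 0 (the firm shuts down)

MC = 37 - 16q + 3q^2; the shutdown threshold is min AVC = $21 (at q = 4).
At P = $177 ≥ min AVC, set P = MC on the rising branch: q = 10.
At P = $1 < min AVC = $21, price no longer covers variable cost at any output, so the firm shuts down: q = 0.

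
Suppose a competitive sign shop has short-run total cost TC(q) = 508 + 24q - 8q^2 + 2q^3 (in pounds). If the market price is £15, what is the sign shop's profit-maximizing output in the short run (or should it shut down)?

Shut down

Strip out fixed cost: VC = 24q - 8q^2 + 2q^3. Then AVC = 24 - 8q + 2q^2 and MC = 24 - 16q + 6q^2.
The AVC parabola has its vertex at q = 8/4 = 2, where AVC = 24 - 8·2 + 2·2^2 = £16.
With P < min AVC (£15 < £16), every unit sold adds to the loss.
The firm minimizes its loss by shutting down and losing only its fixed cost of £508.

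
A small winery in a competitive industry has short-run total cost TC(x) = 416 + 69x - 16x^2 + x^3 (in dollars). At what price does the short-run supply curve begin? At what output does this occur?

$5 per unit, at x = 8

The firm shuts down when price falls below the minimum of average variable cost. AVC = VC/x = 69 - 16x + x^2.
At the minimum of AVC, MC = AVC. MC = 69 - 32x + 3x^2; setting MC = AVC gives 2x^2 - 16x = 0, so x = 8. min AVC = 5.
For P < $5 the firm produces nothing.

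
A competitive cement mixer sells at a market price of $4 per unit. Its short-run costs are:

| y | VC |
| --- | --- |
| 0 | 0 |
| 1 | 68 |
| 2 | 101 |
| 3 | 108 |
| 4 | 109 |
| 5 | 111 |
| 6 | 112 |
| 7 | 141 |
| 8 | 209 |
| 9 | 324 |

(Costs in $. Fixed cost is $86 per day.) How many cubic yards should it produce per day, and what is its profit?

Tabulate TR − TC: y=0: -86; y=1: -150; y=2: -179; y=3: -182; y=4: -179; y=5: -177; y=6: -174; y=7: -199; y=8: -263; y=9: -374.
Profit is highest at y = 0. Equivalently, the lowest AVC in the table is 112/6 ≈ $18.67 at y = 6, and P = $4 falls below it — price never covers variable cost, so the firm shuts down and loses only its fixed cost.

y = 0 (shut down); profit = -$86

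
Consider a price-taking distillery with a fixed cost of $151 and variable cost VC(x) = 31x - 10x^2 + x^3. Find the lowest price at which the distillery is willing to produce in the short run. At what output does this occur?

Short-run supply begins at min AVC. From VC = 31x - 10x^2 + x^3, AVC = 31 - 10x + x^2.
At the minimum of AVC, MC = AVC. MC = 31 - 20x + 3x^2; setting MC = AVC gives 2x^2 - 10x = 0, so x = 5. min AVC = 6.
The firm shuts down for any P below $6.

$6 per unit, at x = 5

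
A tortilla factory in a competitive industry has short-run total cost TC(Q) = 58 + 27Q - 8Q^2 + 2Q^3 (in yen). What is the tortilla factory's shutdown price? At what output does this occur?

Short-run supply begins at min AVC. From VC = 27Q - 8Q^2 + 2Q^3, AVC = 27 - 8Q + 2Q^2.
dAVC/dQ = -8 + 4Q = 0 gives Q = 2. min AVC = 27 - 8·2 + 2·2^2 = 19.
The firm shuts down for any P below ¥19.

¥19 per unit, at Q = 2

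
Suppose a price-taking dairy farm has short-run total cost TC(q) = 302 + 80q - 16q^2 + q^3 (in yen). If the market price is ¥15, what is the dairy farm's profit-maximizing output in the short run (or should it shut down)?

From TC, MC = TC'(q) = 80 - 32q + 3q^2 and AVC = VC/q = 80 - 16q + q^2.
AVC hits its minimum where MC = AVC, at q = 8, giving min AVC = 80 - 16·8 + 8^2 = ¥16.
P = ¥15 lies below min AVC = ¥16; no output level covers variable cost.
Shutting down limits the loss to fixed cost, ¥302.

Shut down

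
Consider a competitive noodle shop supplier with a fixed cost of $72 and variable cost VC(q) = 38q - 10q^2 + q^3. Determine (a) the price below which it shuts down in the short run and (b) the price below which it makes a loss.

Shutdown price = min AVC. AVC = 38 - 10q + q^2, with vertex at q = 5 and minimum $13.
ATC = 72/q + 38 - 10q + q^2. Setting dATC/dq = −72/q^2 − 10 + 2q = 0 gives q = 6 (since 2·6^3 − 10·6^2 = 72).
min ATC = 72/6 + 38 − 10·6 + 6^2 = $26. That is the break-even price.
Between these two prices the firm operates at a loss; above $26 it earns a profit.

Shutdown price = $13; break-even price = $26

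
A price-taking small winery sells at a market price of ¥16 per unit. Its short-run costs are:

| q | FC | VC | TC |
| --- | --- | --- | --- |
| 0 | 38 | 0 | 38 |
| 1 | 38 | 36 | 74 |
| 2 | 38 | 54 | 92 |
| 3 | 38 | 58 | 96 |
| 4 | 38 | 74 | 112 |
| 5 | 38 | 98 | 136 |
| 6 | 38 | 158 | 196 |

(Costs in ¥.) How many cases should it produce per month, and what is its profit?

q = 0 (shut down); profit = -¥38

Tabulate TR − TC: q=0: -38; q=1: -58; q=2: -60; q=3: -48; q=4: -48; q=5: -56; q=6: -100.
Profit is highest at q = 0. Equivalently, the lowest AVC in the table is 74/4 ≈ ¥18.50 at q = 4, and P = ¥16 falls below it — price never covers variable cost, so the firm shuts down and loses only its fixed cost.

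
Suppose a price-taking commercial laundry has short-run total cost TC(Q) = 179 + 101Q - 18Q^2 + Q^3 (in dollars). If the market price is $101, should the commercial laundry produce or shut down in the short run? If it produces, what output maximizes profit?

Produce at Q = 12

From TC, MC = TC'(Q) = 101 - 36Q + 3Q^2 and AVC = VC/Q = 101 - 18Q + Q^2.
AVC hits its minimum where MC = AVC, at Q = 9, giving min AVC = 101 - 18·9 + 9^2 = $20.
Because $101 ≥ $20, revenue can cover variable cost; the firm operates.
P = MC gives -36Q + 3Q^2 = 0, with roots 0 and 12. Take the larger (rising MC): Q* = 12.
Check: AVC at Q = 12 is $29 ≤ P, so revenue covers variable cost.
Profit = P·Q − TC = 101·12 − 527 = $685.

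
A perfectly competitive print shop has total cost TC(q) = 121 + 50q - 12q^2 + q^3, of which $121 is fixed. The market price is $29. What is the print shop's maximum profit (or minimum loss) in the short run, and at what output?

AVC = 50 - 12q + q^2; min AVC = $14 at q = 6. Since P = $29 ≥ min AVC, the firm produces.
MC = 50 - 24q + 3q^2. Setting P = MC and taking the root on the rising branch gives q* = 7.
TR = 29·7 = 203. TC = 121 + 105 = 226. Profit = 203 − 226 = -$23.
That loss of $23 beats the $121 the firm would lose by shutting down; producing recovers $98 of fixed cost.

Profit = -$23 at q = 7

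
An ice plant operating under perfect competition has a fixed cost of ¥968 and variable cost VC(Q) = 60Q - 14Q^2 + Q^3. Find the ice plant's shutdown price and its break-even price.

Shutdown price = min AVC. AVC = 60 - 14Q + Q^2, with vertex at Q = 7 and minimum ¥11.
ATC = 968/Q + 60 - 14Q + Q^2. Setting dATC/dQ = −968/Q^2 − 14 + 2Q = 0 gives Q = 11 (since 2·11^3 − 14·11^2 = 968).
min ATC = 968/11 + 60 − 14·11 + 11^2 = ¥115. That is the break-even price.
For ¥11 ≤ P < ¥115 the firm produces at a loss; below ¥11 it shuts down.

Shutdown price = ¥11; break-even price = ¥115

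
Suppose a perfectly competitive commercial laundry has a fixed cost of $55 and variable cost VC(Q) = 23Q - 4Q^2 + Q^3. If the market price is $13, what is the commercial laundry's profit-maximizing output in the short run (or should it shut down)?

Shut down

Strip out fixed cost: VC = 23Q - 4Q^2 + Q^3. Then AVC = 23 - 4Q + Q^2 and MC = 23 - 8Q + 3Q^2.
The AVC parabola has its vertex at Q = 4/2 = 2, where AVC = 23 - 4·2 + 2^2 = $19.
P = $13 lies below min AVC = $19; no output level covers variable cost.
Shutting down limits the loss to fixed cost, $55.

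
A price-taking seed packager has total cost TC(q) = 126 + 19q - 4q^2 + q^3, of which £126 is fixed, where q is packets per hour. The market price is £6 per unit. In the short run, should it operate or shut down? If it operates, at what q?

Shut down

Variable cost is VC = 19q - 4q^2 + q^3, so AVC = VC/q = 19 - 4q + q^2 and MC = dTC/dq = 19 - 8q + 3q^2.
AVC is minimized where dAVC/dq = -4 + 2q = 0, at q = 2; min AVC = 19 - 4·2 + 2^2 = £15.
Since P = £6 < min AVC = £15, price fails to cover variable cost at any output.
Shutting down limits the loss to fixed cost, £126.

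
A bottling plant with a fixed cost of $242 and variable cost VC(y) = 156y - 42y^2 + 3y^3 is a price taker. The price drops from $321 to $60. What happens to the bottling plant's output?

MC = 156 - 84y + 9y^2; the shutdown threshold is min AVC = $9 (at y = 7).
At P = $321 ≥ min AVC, set P = MC on the rising branch: y = 11.
At P = $60 ≥ min AVC, set P = MC: y = 8. The firm stays open but cuts output.

Output falls from 11 to 8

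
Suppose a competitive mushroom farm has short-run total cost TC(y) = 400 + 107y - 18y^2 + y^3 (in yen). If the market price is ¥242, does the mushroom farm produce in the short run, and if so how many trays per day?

From TC, MC = TC'(y) = 107 - 36y + 3y^2 and AVC = VC/y = 107 - 18y + y^2.
AVC is minimized where dAVC/dy = -18 + 2y = 0, at y = 9; min AVC = 107 - 18·9 + 9^2 = ¥26.
P = ¥242 exceeds min AVC = ¥26, so the firm stays open.
Solving P = MC: -135 - 36y + 3y^2 = 0 ⇒ y = -3 or 15. On the upward-sloping branch, y* = 15.
Check: AVC at y = 15 is ¥62 ≤ P, so revenue covers variable cost.
Profit = P·y − TC = 242·15 − 1330 = ¥2300.

Produce at y = 15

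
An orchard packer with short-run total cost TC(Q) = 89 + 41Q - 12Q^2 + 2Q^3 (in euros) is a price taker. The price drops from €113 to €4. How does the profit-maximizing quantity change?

AVC = 41 - 12Q + 2Q^2, minimized at Q = 3 where min AVC = €23. MC = 41 - 24Q + 6Q^2.
With P = €113 above the shutdown price, P = MC gives Q = 6.
At P = €4 < min AVC = €23, price no longer covers variable cost at any output, so the firm shuts down: Q = 0.

Output falls from 6 to 0 (the firm shuts down)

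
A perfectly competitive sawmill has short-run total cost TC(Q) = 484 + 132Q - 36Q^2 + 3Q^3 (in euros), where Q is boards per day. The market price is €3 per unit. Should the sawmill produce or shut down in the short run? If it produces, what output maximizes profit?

Shut down

Strip out fixed cost: VC = 132Q - 36Q^2 + 3Q^3. Then AVC = 132 - 36Q + 3Q^2 and MC = 132 - 72Q + 9Q^2.
AVC hits its minimum where MC = AVC, at Q = 6, giving min AVC = 132 - 36·6 + 3·6^2 = €24.
With P < min AVC (€3 < €24), every unit sold adds to the loss.
The firm minimizes its loss by shutting down and losing only its fixed cost of €484.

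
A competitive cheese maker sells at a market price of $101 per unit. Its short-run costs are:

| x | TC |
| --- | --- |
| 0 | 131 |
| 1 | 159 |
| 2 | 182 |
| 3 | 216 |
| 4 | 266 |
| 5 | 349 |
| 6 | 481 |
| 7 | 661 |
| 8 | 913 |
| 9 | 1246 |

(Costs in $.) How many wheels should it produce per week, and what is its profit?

Compute π = P·x − TC at each output: x=0: -131; x=1: -58; x=2: 20; x=3: 87; x=4: 138; x=5: 156; x=6: 125; x=7: 46; x=8: -105; x=9: -337.
Profit is maximized at x = 5. AVC there is 218/5 = $43.60 ≤ P, so producing beats shutting down (which would give -$131).

x = 5; profit = $156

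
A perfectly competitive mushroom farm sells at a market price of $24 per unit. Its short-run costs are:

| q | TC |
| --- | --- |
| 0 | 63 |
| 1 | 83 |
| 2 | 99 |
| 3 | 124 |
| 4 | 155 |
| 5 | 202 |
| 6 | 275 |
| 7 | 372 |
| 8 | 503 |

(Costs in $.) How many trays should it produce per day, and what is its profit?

q = 2; profit = -$51

Profit at each row (π = 24q − TC): q=0: -63; q=1: -59; q=2: -51; q=3: -52; q=4: -59; q=5: -82; q=6: -131; q=7: -204; q=8: -311.
Profit is maximized at q = 2. AVC there is 36/2 = $18 ≤ P, so producing beats shutting down (which would give -$63).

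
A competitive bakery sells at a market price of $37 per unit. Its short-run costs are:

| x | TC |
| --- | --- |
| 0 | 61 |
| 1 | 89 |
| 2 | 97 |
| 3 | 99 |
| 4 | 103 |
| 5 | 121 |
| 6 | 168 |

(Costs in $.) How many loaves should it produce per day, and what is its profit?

Profit at each row (π = 37x − TC): x=0: -61; x=1: -52; x=2: -23; x=3: 12; x=4: 45; x=5: 64; x=6: 54.
Profit is maximized at x = 5. AVC there is 60/5 = $12 ≤ P, so producing beats shutting down (which would give -$61).

x = 5; profit = $64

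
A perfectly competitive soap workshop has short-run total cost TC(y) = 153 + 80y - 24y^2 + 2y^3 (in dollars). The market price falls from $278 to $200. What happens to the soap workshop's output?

MC = 80 - 48y + 6y^2; the shutdown threshold is min AVC = $8 (at y = 6).
At P = $278 ≥ min AVC, set P = MC on the rising branch: y = 11.
At P = $200 ≥ min AVC, set P = MC: y = 10. The firm stays open but cuts output.

Output falls from 11 to 10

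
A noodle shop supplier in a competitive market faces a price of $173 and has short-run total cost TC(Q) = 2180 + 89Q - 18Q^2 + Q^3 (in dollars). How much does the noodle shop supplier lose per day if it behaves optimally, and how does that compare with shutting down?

Profit = -$220 at Q = 14

AVC = 89 - 18Q + Q^2; min AVC = $8 at Q = 9. Since P = $173 ≥ min AVC, the firm produces.
With MC = 89 - 36Q + 3Q^2, P = MC on the upward-sloping part at Q* = 14.
TR = 173·14 = 2422. TC = 2180 + 462 = 2642. Profit = 2422 − 2642 = -$220.
Shutting down would mean losing the fixed cost of $2180, so operating at a loss of $220 is better by $1960.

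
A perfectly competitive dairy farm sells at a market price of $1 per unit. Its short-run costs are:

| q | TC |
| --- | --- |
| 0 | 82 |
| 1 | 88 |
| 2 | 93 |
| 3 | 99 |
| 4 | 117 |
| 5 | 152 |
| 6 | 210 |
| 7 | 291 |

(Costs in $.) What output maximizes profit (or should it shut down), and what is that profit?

Compute π = P·q − TC at each output: q=0: -82; q=1: -87; q=2: -91; q=3: -96; q=4: -113; q=5: -147; q=6: -204; q=7: -284.
Profit is highest at q = 0. Equivalently, the lowest AVC in the table is 11/2 ≈ $5.50 at q = 2, and P = $1 falls below it — price never covers variable cost, so the firm shuts down and loses only its fixed cost.

q = 0 (shut down); profit = -$82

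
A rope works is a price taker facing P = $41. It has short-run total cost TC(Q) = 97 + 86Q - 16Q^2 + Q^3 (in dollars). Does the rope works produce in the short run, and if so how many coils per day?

Produce at Q = 9

Strip out fixed cost: VC = 86Q - 16Q^2 + Q^3. Then AVC = 86 - 16Q + Q^2 and MC = 86 - 32Q + 3Q^2.
AVC is minimized where dAVC/dQ = -16 + 2Q = 0, at Q = 8; min AVC = 86 - 16·8 + 8^2 = $22.
Because $41 ≥ $22, revenue can cover variable cost; the firm operates.
P = MC gives 45 - 32Q + 3Q^2 = 0, with roots 5/3 and 9. Take the larger (rising MC): Q* = 9.
Check: AVC at Q = 9 is $23 ≤ P, so revenue covers variable cost.
Profit = P·Q − TC = 41·9 − 304 = $65.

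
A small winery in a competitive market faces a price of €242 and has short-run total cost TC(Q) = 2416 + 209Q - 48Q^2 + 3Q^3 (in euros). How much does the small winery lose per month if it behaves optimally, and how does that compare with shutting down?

AVC = 209 - 48Q + 3Q^2 has its minimum €17 at Q = 8; price €242 clears that bar, so the firm operates.
With MC = 209 - 96Q + 9Q^2, P = MC on the upward-sloping part at Q* = 11.
TR = 242·11 = 2662. TC = 2416 + 484 = 2900. Profit = 2662 − 2900 = -€238.
Shutting down would mean losing the fixed cost of €2416, so operating at a loss of €238 is better by €2178.

Profit = -€238 at Q = 11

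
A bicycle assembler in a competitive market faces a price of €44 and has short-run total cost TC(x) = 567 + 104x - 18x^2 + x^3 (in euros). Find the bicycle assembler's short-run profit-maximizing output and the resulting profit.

Profit = -€367 at x = 10

AVC = 104 - 18x + x^2; min AVC = €23 at x = 9. Since P = €44 ≥ min AVC, the firm produces.
With MC = 104 - 36x + 3x^2, P = MC on the upward-sloping part at x* = 10.
TR = 44·10 = 440. TC = 567 + 240 = 807. Profit = 440 − 807 = -€367.
Shutting down would mean losing the fixed cost of €567, so operating at a loss of €367 is better by €200.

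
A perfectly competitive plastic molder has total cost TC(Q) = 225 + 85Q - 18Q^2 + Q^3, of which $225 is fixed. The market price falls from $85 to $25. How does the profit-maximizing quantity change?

Output falls from 12 to 10

MC = 85 - 36Q + 3Q^2; the shutdown threshold is min AVC = $4 (at Q = 9).
At P = $85 ≥ min AVC, set P = MC on the rising branch: Q = 12.
At P = $25 ≥ min AVC, set P = MC: Q = 10. The firm stays open but cuts output.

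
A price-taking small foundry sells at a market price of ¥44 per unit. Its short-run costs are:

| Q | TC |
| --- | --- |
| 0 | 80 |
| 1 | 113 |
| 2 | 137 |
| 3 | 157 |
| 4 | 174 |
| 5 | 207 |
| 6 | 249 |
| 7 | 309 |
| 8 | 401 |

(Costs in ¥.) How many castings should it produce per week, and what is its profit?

Profit at each row (π = 44Q − TC): Q=0: -80; Q=1: -69; Q=2: -49; Q=3: -25; Q=4: 2; Q=5: 13; Q=6: 15; Q=7: -1; Q=8: -49.
Profit is maximized at Q = 6. AVC there is 169/6 = ¥28.17 ≤ P, so producing beats shutting down (which would give -¥80).

Q = 6; profit = ¥15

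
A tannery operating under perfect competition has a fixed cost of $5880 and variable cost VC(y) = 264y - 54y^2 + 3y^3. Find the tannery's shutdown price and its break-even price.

Shutdown price = $21; break-even price = $516

Shutdown price = min AVC. AVC = 264 - 54y + 3y^2, with vertex at y = 9 and minimum $21.
ATC = 5880/y + 264 - 54y + 3y^2. Setting dATC/dy = −5880/y^2 − 54 + 6y = 0 gives y = 14 (since 6·14^3 − 54·14^2 = 5880).
min ATC = 5880/14 + 264 − 54·14 + 3·14^2 = $516. That is the break-even price.
Between these two prices the firm operates at a loss; above $516 it earns a profit.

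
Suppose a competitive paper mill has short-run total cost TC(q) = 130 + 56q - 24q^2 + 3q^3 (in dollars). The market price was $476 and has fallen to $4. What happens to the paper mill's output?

MC = 56 - 48q + 9q^2; the shutdown threshold is min AVC = $8 (at q = 4).
With P = $476 above the shutdown price, P = MC gives q = 10.
At P = $4 < min AVC = $8, price no longer covers variable cost at any output, so the firm shuts down: q = 0.

Output falls from 10 to 0 (the firm shuts down)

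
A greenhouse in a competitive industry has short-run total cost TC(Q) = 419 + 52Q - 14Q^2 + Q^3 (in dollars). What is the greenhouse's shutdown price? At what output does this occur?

The shutdown price is the minimum of AVC. VC = 52Q - 14Q^2 + Q^3, so AVC = 52 - 14Q + Q^2.
At the minimum of AVC, MC = AVC. MC = 52 - 28Q + 3Q^2; setting MC = AVC gives 2Q^2 - 14Q = 0, so Q = 7. min AVC = 3.
The firm shuts down for any P below $3.

$3 per unit, at Q = 7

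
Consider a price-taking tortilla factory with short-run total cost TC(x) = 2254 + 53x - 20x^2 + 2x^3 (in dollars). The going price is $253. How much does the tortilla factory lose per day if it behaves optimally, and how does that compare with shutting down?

Profit = -$254 at x = 10

AVC = 53 - 20x + 2x^2 has its minimum $3 at x = 5; price $253 clears that bar, so the firm operates.
MC = 53 - 40x + 6x^2. Setting P = MC and taking the root on the rising branch gives x* = 10.
TR = 253·10 = 2530. TC = 2254 + 530 = 2784. Profit = 2530 − 2784 = -$254.
That loss of $254 beats the $2254 the firm would lose by shutting down; producing recovers $2000 of fixed cost.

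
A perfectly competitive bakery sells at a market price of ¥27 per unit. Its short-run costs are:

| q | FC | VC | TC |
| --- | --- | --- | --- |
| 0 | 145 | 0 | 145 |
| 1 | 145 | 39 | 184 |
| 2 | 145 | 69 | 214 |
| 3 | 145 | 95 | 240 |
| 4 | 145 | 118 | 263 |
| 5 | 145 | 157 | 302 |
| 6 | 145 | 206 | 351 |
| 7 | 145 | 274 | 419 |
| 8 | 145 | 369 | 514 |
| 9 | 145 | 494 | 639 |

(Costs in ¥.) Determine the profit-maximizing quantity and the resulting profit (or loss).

q = 0 (shut down); profit = -¥145

Compute π = P·q − TC at each output: q=0: -145; q=1: -157; q=2: -160; q=3: -159; q=4: -155; q=5: -167; q=6: -189; q=7: -230; q=8: -298; q=9: -396.
Profit is highest at q = 0. Equivalently, the lowest AVC in the table is 118/4 ≈ ¥29.50 at q = 4, and P = ¥27 falls below it — price never covers variable cost, so the firm shuts down and loses only its fixed cost.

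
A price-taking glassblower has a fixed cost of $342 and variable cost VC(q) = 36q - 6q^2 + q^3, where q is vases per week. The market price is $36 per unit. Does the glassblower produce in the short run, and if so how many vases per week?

Variable cost is VC = 36q - 6q^2 + q^3, so AVC = VC/q = 36 - 6q + q^2 and MC = dTC/dq = 36 - 12q + 3q^2.
AVC hits its minimum where MC = AVC, at q = 3, giving min AVC = 36 - 6·3 + 3^2 = $27.
Since P = $36 ≥ min AVC = $27, price covers variable cost and the firm should produce.
Set P = MC: 36 = 36 - 12q + 3q^2 → -12q + 3q^2 = 0. The roots are q = 0 and q = 4; the profit-maximizing output is on the rising part of MC, so q* = 4.
Check: AVC at q = 4 is $28 ≤ P, so revenue covers variable cost.
Profit = P·q − TC = 36·4 − 454 = -$310, a loss, but smaller than the $342 fixed cost the firm would lose by shutting down.

Produce at q = 4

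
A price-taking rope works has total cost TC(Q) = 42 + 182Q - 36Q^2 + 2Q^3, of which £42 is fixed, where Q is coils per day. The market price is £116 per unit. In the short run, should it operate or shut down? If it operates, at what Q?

From TC, MC = TC'(Q) = 182 - 72Q + 6Q^2 and AVC = VC/Q = 182 - 36Q + 2Q^2.
The AVC parabola has its vertex at Q = 36/4 = 9, where AVC = 182 - 36·9 + 2·9^2 = £20.
P = £116 exceeds min AVC = £20, so the firm stays open.
P = MC gives 66 - 72Q + 6Q^2 = 0, with roots 1 and 11. Take the larger (rising MC): Q* = 11.
Check: AVC at Q = 11 is £28 ≤ P, so revenue covers variable cost.
Profit = P·Q − TC = 116·11 − 350 = £926.

Produce at Q = 11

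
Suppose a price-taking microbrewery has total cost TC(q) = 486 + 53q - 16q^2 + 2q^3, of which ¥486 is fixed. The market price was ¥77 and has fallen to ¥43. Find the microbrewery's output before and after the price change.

AVC = 53 - 16q + 2q^2, minimized at q = 4 where min AVC = ¥21. MC = 53 - 32q + 6q^2.
At P = ¥77 ≥ min AVC, set P = MC on the rising branch: q = 6.
At P = ¥43 ≥ min AVC, set P = MC: q = 5. The firm stays open but cuts output.

Output falls from 6 to 5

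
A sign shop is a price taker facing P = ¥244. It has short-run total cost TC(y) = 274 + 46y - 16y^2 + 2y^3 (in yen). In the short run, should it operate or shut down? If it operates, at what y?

Produce at y = 9

From TC, MC = TC'(y) = 46 - 32y + 6y^2 and AVC = VC/y = 46 - 16y + 2y^2.
The AVC parabola has its vertex at y = 16/4 = 4, where AVC = 46 - 16·4 + 2·4^2 = ¥14.
Because ¥244 ≥ ¥14, revenue can cover variable cost; the firm operates.
Solving P = MC: -198 - 32y + 6y^2 = 0 ⇒ y = -11/3 or 9. On the upward-sloping branch, y* = 9.
Check: AVC at y = 9 is ¥64 ≤ P, so revenue covers variable cost.
Profit = P·y − TC = 244·9 − 850 = ¥1346.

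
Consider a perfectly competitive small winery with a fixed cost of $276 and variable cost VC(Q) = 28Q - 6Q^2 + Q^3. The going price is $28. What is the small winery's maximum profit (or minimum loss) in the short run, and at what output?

Profit = -$244 at Q = 4

AVC = 28 - 6Q + Q^2 has its minimum $19 at Q = 3; price $28 clears that bar, so the firm operates.
MC = 28 - 12Q + 3Q^2. Setting P = MC and taking the root on the rising branch gives Q* = 4.
TR = 28·4 = 112. TC = 276 + 80 = 356. Profit = 112 − 356 = -$244.
Shutting down would mean losing the fixed cost of $276, so operating at a loss of $244 is better by $32.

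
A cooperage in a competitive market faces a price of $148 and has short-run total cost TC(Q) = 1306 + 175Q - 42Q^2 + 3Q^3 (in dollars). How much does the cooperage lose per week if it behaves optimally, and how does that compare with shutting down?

AVC = 175 - 42Q + 3Q^2; min AVC = $28 at Q = 7. Since P = $148 ≥ min AVC, the firm produces.
With MC = 175 - 84Q + 9Q^2, P = MC on the upward-sloping part at Q* = 9.
TR = 148·9 = 1332. TC = 1306 + 360 = 1666. Profit = 1332 − 1666 = -$334.
Shutting down would mean losing the fixed cost of $1306, so operating at a loss of $334 is better by $972.

Profit = -$334 at Q = 9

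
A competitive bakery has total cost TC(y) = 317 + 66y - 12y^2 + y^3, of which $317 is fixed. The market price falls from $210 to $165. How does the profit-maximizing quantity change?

AVC = 66 - 12y + y^2, minimized at y = 6 where min AVC = $30. MC = 66 - 24y + 3y^2.
At P = $210 ≥ min AVC, set P = MC on the rising branch: y = 12.
At P = $165 ≥ min AVC, set P = MC: y = 11. The firm stays open but cuts output.

Output falls from 12 to 11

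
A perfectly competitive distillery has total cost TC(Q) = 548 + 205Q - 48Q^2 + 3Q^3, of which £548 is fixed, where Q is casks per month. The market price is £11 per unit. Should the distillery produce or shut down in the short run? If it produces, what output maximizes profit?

From TC, MC = TC'(Q) = 205 - 96Q + 9Q^2 and AVC = VC/Q = 205 - 48Q + 3Q^2.
AVC is minimized where dAVC/dQ = -48 + 6Q = 0, at Q = 8; min AVC = 205 - 48·8 + 3·8^2 = £13.
Since P = £11 < min AVC = £13, price fails to cover variable cost at any output.
Shutting down limits the loss to fixed cost, £548.

Shut down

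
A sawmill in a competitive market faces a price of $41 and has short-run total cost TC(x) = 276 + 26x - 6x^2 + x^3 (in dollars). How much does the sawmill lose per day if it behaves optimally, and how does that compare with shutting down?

Profit = -$176 at x = 5

AVC = 26 - 6x + x^2; min AVC = $17 at x = 3. Since P = $41 ≥ min AVC, the firm produces.
MC = 26 - 12x + 3x^2. Setting P = MC and taking the root on the rising branch gives x* = 5.
TR = 41·5 = 205. TC = 276 + 105 = 381. Profit = 205 − 381 = -$176.
By producing, the firm covers all variable cost plus $100 of fixed cost; shutting down would lose the full $276.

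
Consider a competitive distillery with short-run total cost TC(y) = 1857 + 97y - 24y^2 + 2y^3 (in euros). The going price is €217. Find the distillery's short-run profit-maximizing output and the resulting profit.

Profit = -€257 at y = 10

AVC = 97 - 24y + 2y^2 has its minimum €25 at y = 6; price €217 clears that bar, so the firm operates.
MC = 97 - 48y + 6y^2. Setting P = MC and taking the root on the rising branch gives y* = 10.
TR = 217·10 = 2170. TC = 1857 + 570 = 2427. Profit = 2170 − 2427 = -€257.
Shutting down would mean losing the fixed cost of €1857, so operating at a loss of €257 is better by €1600.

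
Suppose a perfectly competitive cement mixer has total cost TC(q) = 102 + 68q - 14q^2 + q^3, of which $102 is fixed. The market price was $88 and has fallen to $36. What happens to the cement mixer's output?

MC = 68 - 28q + 3q^2; the shutdown threshold is min AVC = $19 (at q = 7).
At P = $88 ≥ min AVC, set P = MC on the rising branch: q = 10.
At P = $36 ≥ min AVC, set P = MC: q = 8. The firm stays open but cuts output.

Output falls from 10 to 8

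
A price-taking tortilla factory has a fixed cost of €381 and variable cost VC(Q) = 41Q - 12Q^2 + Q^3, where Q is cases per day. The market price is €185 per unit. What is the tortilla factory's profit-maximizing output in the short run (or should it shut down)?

Strip out fixed cost: VC = 41Q - 12Q^2 + Q^3. Then AVC = 41 - 12Q + Q^2 and MC = 41 - 24Q + 3Q^2.
The AVC parabola has its vertex at Q = 12/2 = 6, where AVC = 41 - 12·6 + 6^2 = €5.
P = €185 exceeds min AVC = €5, so the firm stays open.
Solving P = MC: -144 - 24Q + 3Q^2 = 0 ⇒ Q = -4 or 12. On the upward-sloping branch, Q* = 12.
Check: AVC at Q = 12 is €41 ≤ P, so revenue covers variable cost.
Profit = P·Q − TC = 185·12 − 873 = €1347.

Produce at Q = 12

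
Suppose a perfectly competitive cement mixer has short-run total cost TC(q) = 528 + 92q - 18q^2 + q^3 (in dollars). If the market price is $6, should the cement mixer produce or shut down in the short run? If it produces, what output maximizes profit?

Strip out fixed cost: VC = 92q - 18q^2 + q^3. Then AVC = 92 - 18q + q^2 and MC = 92 - 36q + 3q^2.
AVC hits its minimum where MC = AVC, at q = 9, giving min AVC = 92 - 18·9 + 9^2 = $11.
P = $6 lies below min AVC = $11; no output level covers variable cost.
Best response: produce nothing and absorb the $528 fixed cost.

Shut down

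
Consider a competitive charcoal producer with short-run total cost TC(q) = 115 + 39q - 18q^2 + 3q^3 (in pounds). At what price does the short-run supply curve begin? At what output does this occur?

The shutdown price is the minimum of AVC. VC = 39q - 18q^2 + 3q^3, so AVC = 39 - 18q + 3q^2.
At the minimum of AVC, MC = AVC. MC = 39 - 36q + 9q^2; setting MC = AVC gives 6q^2 - 18q = 0, so q = 3. min AVC = 12.
So the shutdown price is £12.

£12 per unit, at q = 3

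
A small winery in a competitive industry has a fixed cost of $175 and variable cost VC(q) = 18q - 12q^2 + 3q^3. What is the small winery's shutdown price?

The firm shuts down when price falls below the minimum of average variable cost. AVC = VC/q = 18 - 12q + 3q^2.
At the minimum of AVC, MC = AVC. MC = 18 - 24q + 9q^2; setting MC = AVC gives 6q^2 - 12q = 0, so q = 2. min AVC = 6.
The firm shuts down for any P below $6.

$6 per unit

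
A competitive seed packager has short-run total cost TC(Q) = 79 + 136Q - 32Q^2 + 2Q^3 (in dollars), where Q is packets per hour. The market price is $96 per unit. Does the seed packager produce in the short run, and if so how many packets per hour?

Produce at Q = 10

From TC, MC = TC'(Q) = 136 - 64Q + 6Q^2 and AVC = VC/Q = 136 - 32Q + 2Q^2.
The AVC parabola has its vertex at Q = 32/4 = 8, where AVC = 136 - 32·8 + 2·8^2 = $8.
Since P = $96 ≥ min AVC = $8, price covers variable cost and the firm should produce.
Solving P = MC: 40 - 64Q + 6Q^2 = 0 ⇒ Q = 2/3 or 10. On the upward-sloping branch, Q* = 10.
Check: AVC at Q = 10 is $16 ≤ P, so revenue covers variable cost.
Profit = P·Q − TC = 96·10 − 239 = $721.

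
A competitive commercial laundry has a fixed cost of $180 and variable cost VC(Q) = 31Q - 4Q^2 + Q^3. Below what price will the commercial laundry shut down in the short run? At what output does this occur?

$27 per unit, at Q = 2

Short-run supply begins at min AVC. From VC = 31Q - 4Q^2 + Q^3, AVC = 31 - 4Q + Q^2.
At the minimum of AVC, MC = AVC. MC = 31 - 8Q + 3Q^2; setting MC = AVC gives 2Q^2 - 4Q = 0, so Q = 2. min AVC = 27.
For P < $27 the firm produces nothing.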